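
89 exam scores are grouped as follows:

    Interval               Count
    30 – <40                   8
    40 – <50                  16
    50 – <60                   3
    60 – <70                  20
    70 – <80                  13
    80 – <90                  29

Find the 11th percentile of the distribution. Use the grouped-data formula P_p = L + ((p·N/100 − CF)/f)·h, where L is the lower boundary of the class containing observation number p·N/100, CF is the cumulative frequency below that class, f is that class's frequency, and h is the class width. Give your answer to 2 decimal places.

41.12

N = 89; target position k = 11/100 · 89 = 9.79.
Cumulative frequencies: 8, 24, 27, 47, 60, 89.
Observation 9.79 falls in the class 40 – <50.
L = 40, CF = 8, f = 16, h = 10.
P11 = 40 + ((9.79 − 8)/16)·10 = 40 + 1.11875 = 41.1187.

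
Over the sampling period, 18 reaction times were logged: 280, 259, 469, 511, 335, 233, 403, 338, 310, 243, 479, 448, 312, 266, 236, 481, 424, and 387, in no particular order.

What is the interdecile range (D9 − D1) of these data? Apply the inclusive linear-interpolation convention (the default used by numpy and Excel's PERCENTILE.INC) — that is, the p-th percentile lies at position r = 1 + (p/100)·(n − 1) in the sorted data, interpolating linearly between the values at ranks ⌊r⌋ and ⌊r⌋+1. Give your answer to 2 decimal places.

Sorted: 233, 236, 243, 259, 266, 280, 310, 312, 335, 338, 387, 403, 424, 448, 469, 479, 481, 511.
n = 18.
P10: r = 2.7; ranks 2–3 are 236, 243; interpolating gives 240.9.
P90: r = 16.3; ranks 16–17 are 479, 481; interpolating gives 479.6.
Difference: 479.6 − 240.9 = 238.7.

238.70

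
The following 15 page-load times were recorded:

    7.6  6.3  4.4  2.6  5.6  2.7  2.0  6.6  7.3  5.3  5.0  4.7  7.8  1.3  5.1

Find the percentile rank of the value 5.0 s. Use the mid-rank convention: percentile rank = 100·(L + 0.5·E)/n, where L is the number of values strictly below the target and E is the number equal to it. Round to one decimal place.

Sorted: 1.3, 2.0, 2.6, 2.7, 4.4, 4.7, 5.0, 5.1, 5.3, 5.6, 6.3, 6.6, 7.3, 7.6, 7.8.
Count below 5.0: L = 6; count equal: E = 1; n = 15.
Percentile rank = 100·(6 + 0.5·1)/15 = 100·6.5/15 = 43.33.

43.3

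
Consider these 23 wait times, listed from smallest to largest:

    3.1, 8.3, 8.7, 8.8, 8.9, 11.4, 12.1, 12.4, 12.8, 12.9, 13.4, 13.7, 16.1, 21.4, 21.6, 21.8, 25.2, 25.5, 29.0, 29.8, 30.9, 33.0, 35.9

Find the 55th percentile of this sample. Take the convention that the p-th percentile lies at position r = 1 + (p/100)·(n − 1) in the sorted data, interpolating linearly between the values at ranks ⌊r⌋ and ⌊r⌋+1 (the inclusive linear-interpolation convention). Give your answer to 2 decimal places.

16.63

n = 23.
r = 1 + (55/100)·(23 − 1) = 1 + 12.1 = 13.1.
Rank 13 is 16.1 and rank 14 is 21.4.
Interpolate: 16.1 + 0.1·(21.4 − 16.1) = 16.1 + 0.1·5.3 = 16.63.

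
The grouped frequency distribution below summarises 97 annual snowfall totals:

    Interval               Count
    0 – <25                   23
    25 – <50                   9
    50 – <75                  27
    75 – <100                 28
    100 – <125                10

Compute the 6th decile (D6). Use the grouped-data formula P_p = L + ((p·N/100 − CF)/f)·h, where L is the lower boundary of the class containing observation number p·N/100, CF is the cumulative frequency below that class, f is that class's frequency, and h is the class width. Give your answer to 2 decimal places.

N = 97; target position k = 60/100 · 97 = 58.2.
Cumulative frequencies: 23, 32, 59, 87, 97.
Observation 58.2 falls in the class 50 – <75.
L = 50, CF = 32, f = 27, h = 25.
P60 = 50 + ((58.2 − 32)/27)·25 = 50 + 24.2593 = 74.2593.

74.26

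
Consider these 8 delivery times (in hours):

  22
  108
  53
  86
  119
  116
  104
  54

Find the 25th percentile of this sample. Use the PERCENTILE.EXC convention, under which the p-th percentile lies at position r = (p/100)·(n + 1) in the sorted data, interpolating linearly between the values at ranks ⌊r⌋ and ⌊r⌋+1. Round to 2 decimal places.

Sorted: 22, 53, 54, 86, 104, 108, 116, 119.
n = 8.
r = (25/100)·(8 + 1) = 2.25.
Rank 2 is 53 and rank 3 is 54.
Interpolate: 53 + 0.25·(54 − 53) = 53 + 0.25·1 = 53.25.

53.25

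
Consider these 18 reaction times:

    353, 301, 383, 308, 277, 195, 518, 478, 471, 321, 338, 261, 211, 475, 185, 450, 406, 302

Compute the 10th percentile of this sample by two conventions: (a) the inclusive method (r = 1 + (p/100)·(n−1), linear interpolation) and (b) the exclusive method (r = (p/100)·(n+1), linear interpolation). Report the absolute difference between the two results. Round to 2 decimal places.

12.20

Sorted: 185, 195, 211, 261, 277, 301, 302, 308, 321, 338, 353, 383, 406, 450, 471, 475, 478, 518.
n = 18.
(a) r = 2.7; between ranks 2 (195) and 3 (211): 206.2.
(b) r = 1.9; between ranks 1 (185) and 2 (195): 194.
|206.2 − 194| = 12.2.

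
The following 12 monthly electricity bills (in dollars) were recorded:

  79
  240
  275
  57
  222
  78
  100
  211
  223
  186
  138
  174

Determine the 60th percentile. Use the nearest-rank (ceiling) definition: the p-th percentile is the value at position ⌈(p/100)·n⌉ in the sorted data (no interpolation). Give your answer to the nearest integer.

Sorted: 57, 78, 79, 100, 138, 174, 186, 211, 222, 223, 240, 275.
n = 12.
Position = ⌈60/100 · 12⌉ = ⌈7.2⌉ = 8.
The value at rank 8 is 211.

211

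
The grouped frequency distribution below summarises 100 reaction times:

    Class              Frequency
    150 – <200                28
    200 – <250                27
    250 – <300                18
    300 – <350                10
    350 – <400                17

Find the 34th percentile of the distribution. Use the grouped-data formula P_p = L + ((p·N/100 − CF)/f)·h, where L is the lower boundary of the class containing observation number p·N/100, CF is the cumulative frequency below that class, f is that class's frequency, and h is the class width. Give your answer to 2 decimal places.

211.11

N = 100; target position k = 34/100 · 100 = 34.
Cumulative frequencies: 28, 55, 73, 83, 100.
Observation 34 falls in the class 200 – <250.
L = 200, CF = 28, f = 27, h = 50.
P34 = 200 + ((34 − 28)/27)·50 = 200 + 11.1111 = 211.111.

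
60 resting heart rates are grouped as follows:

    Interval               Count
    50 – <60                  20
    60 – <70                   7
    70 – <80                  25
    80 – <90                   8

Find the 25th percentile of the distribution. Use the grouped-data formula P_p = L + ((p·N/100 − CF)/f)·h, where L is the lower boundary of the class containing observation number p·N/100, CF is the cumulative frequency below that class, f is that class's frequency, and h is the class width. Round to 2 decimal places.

57.50

N = 60; target position k = 25/100 · 60 = 15.
Cumulative frequencies: 20, 27, 52, 60.
Observation 15 falls in the class 50 – <60.
L = 50, CF = 0, f = 20, h = 10.
P25 = 50 + ((15 − 0)/20)·10 = 50 + 7.5 = 57.5.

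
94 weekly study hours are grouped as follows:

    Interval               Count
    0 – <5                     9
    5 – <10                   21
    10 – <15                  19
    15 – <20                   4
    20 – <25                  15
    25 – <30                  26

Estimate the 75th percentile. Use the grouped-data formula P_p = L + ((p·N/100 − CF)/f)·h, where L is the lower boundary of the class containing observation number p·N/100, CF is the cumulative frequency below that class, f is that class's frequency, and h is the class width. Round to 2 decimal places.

25.48

N = 94; target position k = 75/100 · 94 = 70.5.
Cumulative frequencies: 9, 30, 49, 53, 68, 94.
Observation 70.5 falls in the class 25 – <30.
L = 25, CF = 68, f = 26, h = 5.
P75 = 25 + ((70.5 − 68)/26)·5 = 25 + 0.480769 = 25.4808.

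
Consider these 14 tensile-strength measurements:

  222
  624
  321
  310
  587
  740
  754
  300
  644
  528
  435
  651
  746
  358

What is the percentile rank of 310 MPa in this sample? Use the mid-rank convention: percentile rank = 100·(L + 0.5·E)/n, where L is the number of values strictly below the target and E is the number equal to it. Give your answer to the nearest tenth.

Sorted: 222, 300, 310, 321, 358, 435, 528, 587, 624, 644, 651, 740, 746, 754.
Count below 310: L = 2; count equal: E = 1; n = 14.
Percentile rank = 100·(2 + 0.5·1)/14 = 100·2.5/14 = 17.86.

17.9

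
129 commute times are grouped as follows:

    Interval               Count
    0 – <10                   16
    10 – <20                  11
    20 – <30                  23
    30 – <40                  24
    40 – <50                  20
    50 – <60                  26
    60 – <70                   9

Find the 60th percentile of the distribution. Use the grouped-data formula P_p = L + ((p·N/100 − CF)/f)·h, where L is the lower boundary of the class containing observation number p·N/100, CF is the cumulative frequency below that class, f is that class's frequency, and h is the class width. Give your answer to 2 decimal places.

41.70

N = 129; target position k = 60/100 · 129 = 77.4.
Cumulative frequencies: 16, 27, 50, 74, 94, 120, 129.
Observation 77.4 falls in the class 40 – <50.
L = 40, CF = 74, f = 20, h = 10.
P60 = 40 + ((77.4 − 74)/20)·10 = 40 + 1.7 = 41.7.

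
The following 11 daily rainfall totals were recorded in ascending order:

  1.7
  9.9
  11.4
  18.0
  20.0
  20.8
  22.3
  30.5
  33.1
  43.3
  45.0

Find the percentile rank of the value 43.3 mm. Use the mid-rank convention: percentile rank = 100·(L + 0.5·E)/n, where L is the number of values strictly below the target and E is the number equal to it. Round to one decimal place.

86.4

Count below 43.3: L = 9; count equal: E = 1; n = 11.
Percentile rank = 100·(9 + 0.5·1)/11 = 100·9.5/11 = 86.36.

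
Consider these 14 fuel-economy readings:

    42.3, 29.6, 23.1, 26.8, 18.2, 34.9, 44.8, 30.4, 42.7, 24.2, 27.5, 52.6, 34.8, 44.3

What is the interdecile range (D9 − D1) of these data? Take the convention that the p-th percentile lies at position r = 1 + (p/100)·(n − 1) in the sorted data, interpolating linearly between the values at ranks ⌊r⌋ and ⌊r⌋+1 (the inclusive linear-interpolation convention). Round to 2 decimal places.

21.22

Sorted: 18.2, 23.1, 24.2, 26.8, 27.5, 29.6, 30.4, 34.8, 34.9, 42.3, 42.7, 44.3, 44.8, 52.6.
n = 14.
P10: r = 2.3; ranks 2–3 are 23.1, 24.2; interpolating gives 23.43.
P90: r = 12.7; ranks 12–13 are 44.3, 44.8; interpolating gives 44.65.
Difference: 44.65 − 23.43 = 21.22.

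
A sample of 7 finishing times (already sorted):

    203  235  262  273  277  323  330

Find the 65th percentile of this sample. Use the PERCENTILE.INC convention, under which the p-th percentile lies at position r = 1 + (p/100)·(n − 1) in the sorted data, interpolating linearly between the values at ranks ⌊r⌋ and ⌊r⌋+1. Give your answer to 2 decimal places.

n = 7.
r = 1 + (65/100)·(7 − 1) = 1 + 3.9 = 4.9.
Rank 4 is 273 and rank 5 is 277.
Interpolate: 273 + 0.9·(277 − 273) = 273 + 0.9·4 = 276.6.

276.60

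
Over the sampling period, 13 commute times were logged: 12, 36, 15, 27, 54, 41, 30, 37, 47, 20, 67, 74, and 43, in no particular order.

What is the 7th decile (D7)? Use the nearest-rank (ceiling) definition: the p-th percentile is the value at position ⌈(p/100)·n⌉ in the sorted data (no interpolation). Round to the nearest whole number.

Sorted: 12, 15, 20, 27, 30, 36, 37, 41, 43, 47, 54, 67, 74.
n = 13.
Position = ⌈70/100 · 13⌉ = ⌈9.1⌉ = 10.
The value at rank 10 is 47.

47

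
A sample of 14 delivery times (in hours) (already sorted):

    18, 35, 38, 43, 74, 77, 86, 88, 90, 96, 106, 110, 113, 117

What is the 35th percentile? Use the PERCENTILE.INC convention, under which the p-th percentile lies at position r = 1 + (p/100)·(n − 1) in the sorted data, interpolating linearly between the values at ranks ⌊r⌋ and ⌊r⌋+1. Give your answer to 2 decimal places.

n = 14.
r = 1 + (35/100)·(14 − 1) = 1 + 4.55 = 5.55.
Rank 5 is 74 and rank 6 is 77.
Interpolate: 74 + 0.55·(77 − 74) = 74 + 0.55·3 = 75.65.

75.65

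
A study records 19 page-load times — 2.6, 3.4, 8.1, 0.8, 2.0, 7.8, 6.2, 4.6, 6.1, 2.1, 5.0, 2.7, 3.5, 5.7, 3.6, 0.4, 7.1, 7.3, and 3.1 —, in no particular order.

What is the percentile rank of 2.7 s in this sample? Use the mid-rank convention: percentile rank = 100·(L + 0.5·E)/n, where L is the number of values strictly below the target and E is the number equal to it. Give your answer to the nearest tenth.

Sorted: 0.4, 0.8, 2.0, 2.1, 2.6, 2.7, 3.1, 3.4, 3.5, 3.6, 4.6, 5.0, 5.7, 6.1, 6.2, 7.1, 7.3, 7.8, 8.1.
Count below 2.7: L = 5; count equal: E = 1; n = 19.
Percentile rank = 100·(5 + 0.5·1)/19 = 100·5.5/19 = 28.95.

28.9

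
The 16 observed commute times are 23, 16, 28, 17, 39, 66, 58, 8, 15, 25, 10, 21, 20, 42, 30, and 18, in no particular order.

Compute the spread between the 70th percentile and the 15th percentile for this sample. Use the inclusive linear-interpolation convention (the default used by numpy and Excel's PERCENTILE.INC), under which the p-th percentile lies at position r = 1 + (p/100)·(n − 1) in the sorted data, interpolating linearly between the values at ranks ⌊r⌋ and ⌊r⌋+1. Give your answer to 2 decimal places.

Sorted: 8, 10, 15, 16, 17, 18, 20, 21, 23, 25, 28, 30, 39, 42, 58, 66.
n = 16.
P15: r = 3.25; ranks 3–4 are 15, 16; interpolating gives 15.25.
P70: r = 11.5; ranks 11–12 are 28, 30; interpolating gives 29.
Difference: 29 − 15.25 = 13.75.

13.75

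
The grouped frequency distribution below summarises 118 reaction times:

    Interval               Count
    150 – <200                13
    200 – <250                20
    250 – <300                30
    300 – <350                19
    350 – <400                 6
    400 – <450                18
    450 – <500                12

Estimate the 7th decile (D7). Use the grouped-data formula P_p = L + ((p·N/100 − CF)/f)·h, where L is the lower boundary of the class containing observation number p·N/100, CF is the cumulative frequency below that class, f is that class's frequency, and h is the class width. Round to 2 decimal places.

355.00

N = 118; target position k = 70/100 · 118 = 82.6.
Cumulative frequencies: 13, 33, 63, 82, 88, 106, 118.
Observation 82.6 falls in the class 350 – <400.
L = 350, CF = 82, f = 6, h = 50.
P70 = 350 + ((82.6 − 82)/6)·50 = 350 + 5 = 355.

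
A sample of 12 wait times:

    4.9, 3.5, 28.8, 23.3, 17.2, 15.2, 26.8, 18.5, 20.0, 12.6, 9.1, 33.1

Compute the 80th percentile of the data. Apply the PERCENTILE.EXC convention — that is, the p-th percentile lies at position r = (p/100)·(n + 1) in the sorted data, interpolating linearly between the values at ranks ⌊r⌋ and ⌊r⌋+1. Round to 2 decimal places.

27.60

Sorted: 3.5, 4.9, 9.1, 12.6, 15.2, 17.2, 18.5, 20.0, 23.3, 26.8, 28.8, 33.1.
n = 12.
r = (80/100)·(12 + 1) = 10.4.
Rank 10 is 26.8 and rank 11 is 28.8.
Interpolate: 26.8 + 0.4·(28.8 − 26.8) = 26.8 + 0.4·2 = 27.6.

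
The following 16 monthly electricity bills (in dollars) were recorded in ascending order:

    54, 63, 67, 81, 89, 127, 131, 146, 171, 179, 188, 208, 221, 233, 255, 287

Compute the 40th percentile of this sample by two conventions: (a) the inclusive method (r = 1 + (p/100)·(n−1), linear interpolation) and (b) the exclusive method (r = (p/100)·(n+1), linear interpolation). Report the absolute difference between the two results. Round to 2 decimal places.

0.80

n = 16.
(a) r = 7 → value at rank 7 = 131.
(b) r = 6.8; between ranks 6 (127) and 7 (131): 130.2.
|131 − 130.2| = 0.8.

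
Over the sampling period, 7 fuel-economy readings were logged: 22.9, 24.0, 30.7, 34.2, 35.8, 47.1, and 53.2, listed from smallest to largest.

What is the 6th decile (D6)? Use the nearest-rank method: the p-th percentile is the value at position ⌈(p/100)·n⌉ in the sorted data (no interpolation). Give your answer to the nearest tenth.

n = 7.
Position = ⌈60/100 · 7⌉ = ⌈4.2⌉ = 5.
The value at rank 5 is 35.8.

35.8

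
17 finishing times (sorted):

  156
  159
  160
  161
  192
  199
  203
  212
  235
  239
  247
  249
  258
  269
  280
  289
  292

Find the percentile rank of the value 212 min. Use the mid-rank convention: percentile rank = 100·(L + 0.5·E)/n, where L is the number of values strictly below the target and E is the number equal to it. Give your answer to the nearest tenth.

Count below 212: L = 7; count equal: E = 1; n = 17.
Percentile rank = 100·(7 + 0.5·1)/17 = 100·7.5/17 = 44.12.

44.1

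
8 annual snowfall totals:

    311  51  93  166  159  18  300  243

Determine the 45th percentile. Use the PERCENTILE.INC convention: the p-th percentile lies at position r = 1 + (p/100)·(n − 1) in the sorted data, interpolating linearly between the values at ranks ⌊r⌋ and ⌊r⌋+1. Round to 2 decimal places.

160.05

Sorted: 18, 51, 93, 159, 166, 243, 300, 311.
n = 8.
r = 1 + (45/100)·(8 − 1) = 1 + 3.15 = 4.15.
Rank 4 is 159 and rank 5 is 166.
Interpolate: 159 + 0.15·(166 − 159) = 159 + 0.15·7 = 160.05.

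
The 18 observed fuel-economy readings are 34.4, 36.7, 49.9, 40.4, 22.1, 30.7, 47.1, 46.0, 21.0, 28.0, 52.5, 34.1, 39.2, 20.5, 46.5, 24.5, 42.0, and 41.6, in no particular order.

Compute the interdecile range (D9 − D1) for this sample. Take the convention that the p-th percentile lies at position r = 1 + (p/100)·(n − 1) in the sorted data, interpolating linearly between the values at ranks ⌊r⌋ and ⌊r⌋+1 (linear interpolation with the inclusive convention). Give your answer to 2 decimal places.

26.17

Sorted: 20.5, 21.0, 22.1, 24.5, 28.0, 30.7, 34.1, 34.4, 36.7, 39.2, 40.4, 41.6, 42.0, 46.0, 46.5, 47.1, 49.9, 52.5.
n = 18.
P10: r = 2.7; ranks 2–3 are 21.0, 22.1; interpolating gives 21.77.
P90: r = 16.3; ranks 16–17 are 47.1, 49.9; interpolating gives 47.94.
Difference: 47.94 − 21.77 = 26.17.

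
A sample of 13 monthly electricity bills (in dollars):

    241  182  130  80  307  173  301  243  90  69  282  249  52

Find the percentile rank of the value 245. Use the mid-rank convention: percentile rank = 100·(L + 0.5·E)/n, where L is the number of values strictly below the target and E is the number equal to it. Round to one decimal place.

69.2

Sorted: 52, 69, 80, 90, 130, 173, 182, 241, 243, 249, 282, 301, 307.
Count below 245: L = 9; count equal: E = 0; n = 13.
Percentile rank = 100·(9 + 0.5·0)/13 = 100·9/13 = 69.23.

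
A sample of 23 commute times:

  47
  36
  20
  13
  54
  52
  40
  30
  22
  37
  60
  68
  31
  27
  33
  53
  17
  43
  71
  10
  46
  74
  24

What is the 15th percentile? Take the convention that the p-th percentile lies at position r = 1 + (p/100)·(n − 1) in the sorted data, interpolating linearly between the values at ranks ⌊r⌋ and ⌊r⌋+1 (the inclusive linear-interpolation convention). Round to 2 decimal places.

Sorted: 10, 13, 17, 20, 22, 24, 27, 30, 31, 33, 36, 37, 40, 43, 46, 47, 52, 53, 54, 60, 68, 71, 74.
n = 23.
r = 1 + (15/100)·(23 − 1) = 1 + 3.3 = 4.3.
Rank 4 is 20 and rank 5 is 22.
Interpolate: 20 + 0.3·(22 − 20) = 20 + 0.3·2 = 20.6.

20.60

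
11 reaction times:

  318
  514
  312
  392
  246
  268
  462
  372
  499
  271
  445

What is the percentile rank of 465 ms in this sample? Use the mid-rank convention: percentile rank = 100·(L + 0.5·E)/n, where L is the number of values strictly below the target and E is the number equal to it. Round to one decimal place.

Sorted: 246, 268, 271, 312, 318, 372, 392, 445, 462, 499, 514.
Count below 465: L = 9; count equal: E = 0; n = 11.
Percentile rank = 100·(9 + 0.5·0)/11 = 100·9/11 = 81.82.

81.8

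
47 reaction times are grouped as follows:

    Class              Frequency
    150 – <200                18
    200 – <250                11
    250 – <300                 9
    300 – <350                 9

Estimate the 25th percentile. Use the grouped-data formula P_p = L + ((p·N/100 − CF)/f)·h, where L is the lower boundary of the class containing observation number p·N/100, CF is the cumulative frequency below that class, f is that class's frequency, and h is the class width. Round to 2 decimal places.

N = 47; target position k = 25/100 · 47 = 11.75.
Cumulative frequencies: 18, 29, 38, 47.
Observation 11.75 falls in the class 150 – <200.
L = 150, CF = 0, f = 18, h = 50.
P25 = 150 + ((11.75 − 0)/18)·50 = 150 + 32.6389 = 182.639.

182.64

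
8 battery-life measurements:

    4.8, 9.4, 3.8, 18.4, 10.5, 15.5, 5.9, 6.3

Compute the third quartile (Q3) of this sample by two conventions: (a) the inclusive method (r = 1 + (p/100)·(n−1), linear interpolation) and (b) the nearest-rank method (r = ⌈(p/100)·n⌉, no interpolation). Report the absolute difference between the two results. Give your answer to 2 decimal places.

1.25

Sorted: 3.8, 4.8, 5.9, 6.3, 9.4, 10.5, 15.5, 18.4.
n = 8.
(a) r = 6.25; between ranks 6 (10.5) and 7 (15.5): 11.75.
(b) the nearest-rank method: rank 6 → 10.5.
|11.75 − 10.5| = 1.25.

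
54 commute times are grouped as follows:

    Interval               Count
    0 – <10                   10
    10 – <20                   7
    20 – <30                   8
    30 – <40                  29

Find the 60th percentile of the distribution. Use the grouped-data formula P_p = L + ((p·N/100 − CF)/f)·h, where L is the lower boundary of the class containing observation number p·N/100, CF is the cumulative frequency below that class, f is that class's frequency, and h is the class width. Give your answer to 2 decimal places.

32.55

N = 54; target position k = 60/100 · 54 = 32.4.
Cumulative frequencies: 10, 17, 25, 54.
Observation 32.4 falls in the class 30 – <40.
L = 30, CF = 25, f = 29, h = 10.
P60 = 30 + ((32.4 − 25)/29)·10 = 30 + 2.55172 = 32.5517.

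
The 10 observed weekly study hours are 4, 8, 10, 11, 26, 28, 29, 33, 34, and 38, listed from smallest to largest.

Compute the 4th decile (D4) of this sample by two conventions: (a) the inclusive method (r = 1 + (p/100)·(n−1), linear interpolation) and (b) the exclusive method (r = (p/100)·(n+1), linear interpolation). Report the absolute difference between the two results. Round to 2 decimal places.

n = 10.
(a) r = 4.6; between ranks 4 (11) and 5 (26): 20.
(b) r = 4.4; between ranks 4 (11) and 5 (26): 17.
|20 − 17| = 3.

3.00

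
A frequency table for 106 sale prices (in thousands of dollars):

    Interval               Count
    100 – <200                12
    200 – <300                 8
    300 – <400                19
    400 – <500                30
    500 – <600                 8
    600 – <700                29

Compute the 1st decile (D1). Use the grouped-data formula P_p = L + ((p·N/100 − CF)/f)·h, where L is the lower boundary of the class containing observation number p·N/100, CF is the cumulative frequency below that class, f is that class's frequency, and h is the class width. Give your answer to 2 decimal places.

188.33

N = 106; target position k = 10/100 · 106 = 10.6.
Cumulative frequencies: 12, 20, 39, 69, 77, 106.
Observation 10.6 falls in the class 100 – <200.
L = 100, CF = 0, f = 12, h = 100.
P10 = 100 + ((10.6 − 0)/12)·100 = 100 + 88.3333 = 188.333.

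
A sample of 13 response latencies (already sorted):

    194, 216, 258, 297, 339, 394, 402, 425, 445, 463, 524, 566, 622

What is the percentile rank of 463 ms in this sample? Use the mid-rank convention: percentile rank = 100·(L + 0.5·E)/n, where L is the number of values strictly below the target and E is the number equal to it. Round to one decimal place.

Count below 463: L = 9; count equal: E = 1; n = 13.
Percentile rank = 100·(9 + 0.5·1)/13 = 100·9.5/13 = 73.08.

73.1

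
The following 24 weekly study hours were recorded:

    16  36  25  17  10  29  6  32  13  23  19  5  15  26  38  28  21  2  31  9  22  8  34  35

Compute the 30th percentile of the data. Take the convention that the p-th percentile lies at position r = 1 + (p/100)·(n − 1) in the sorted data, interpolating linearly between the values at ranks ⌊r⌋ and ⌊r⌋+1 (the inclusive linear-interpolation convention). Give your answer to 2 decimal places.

14.80

Sorted: 2, 5, 6, 8, 9, 10, 13, 15, 16, 17, 19, 21, 22, 23, 25, 26, 28, 29, 31, 32, 34, 35, 36, 38.
n = 24.
r = 1 + (30/100)·(24 − 1) = 1 + 6.9 = 7.9.
Rank 7 is 13 and rank 8 is 15.
Interpolate: 13 + 0.9·(15 − 13) = 13 + 0.9·2 = 14.8.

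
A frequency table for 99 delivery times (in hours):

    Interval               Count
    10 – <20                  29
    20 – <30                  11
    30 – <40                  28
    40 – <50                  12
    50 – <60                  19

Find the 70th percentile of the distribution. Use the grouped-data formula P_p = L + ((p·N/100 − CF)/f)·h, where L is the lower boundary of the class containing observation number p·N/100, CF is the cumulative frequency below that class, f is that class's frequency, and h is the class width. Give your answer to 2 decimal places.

N = 99; target position k = 70/100 · 99 = 69.3.
Cumulative frequencies: 29, 40, 68, 80, 99.
Observation 69.3 falls in the class 40 – <50.
L = 40, CF = 68, f = 12, h = 10.
P70 = 40 + ((69.3 − 68)/12)·10 = 40 + 1.08333 = 41.0833.

41.08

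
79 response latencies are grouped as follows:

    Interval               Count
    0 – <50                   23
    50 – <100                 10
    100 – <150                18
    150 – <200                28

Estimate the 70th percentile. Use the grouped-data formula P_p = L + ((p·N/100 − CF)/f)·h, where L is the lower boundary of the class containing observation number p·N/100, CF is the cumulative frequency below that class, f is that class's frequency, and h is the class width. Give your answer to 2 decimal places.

157.68

N = 79; target position k = 70/100 · 79 = 55.3.
Cumulative frequencies: 23, 33, 51, 79.
Observation 55.3 falls in the class 150 – <200.
L = 150, CF = 51, f = 28, h = 50.
P70 = 150 + ((55.3 − 51)/28)·50 = 150 + 7.67857 = 157.679.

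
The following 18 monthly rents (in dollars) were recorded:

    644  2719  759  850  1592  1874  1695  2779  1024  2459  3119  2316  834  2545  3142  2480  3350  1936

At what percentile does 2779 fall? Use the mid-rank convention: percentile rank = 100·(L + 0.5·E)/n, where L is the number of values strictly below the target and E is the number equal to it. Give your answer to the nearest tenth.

80.6

Sorted: 644, 759, 834, 850, 1024, 1592, 1695, 1874, 1936, 2316, 2459, 2480, 2545, 2719, 2779, 3119, 3142, 3350.
Count below 2779: L = 14; count equal: E = 1; n = 18.
Percentile rank = 100·(14 + 0.5·1)/18 = 100·14.5/18 = 80.56.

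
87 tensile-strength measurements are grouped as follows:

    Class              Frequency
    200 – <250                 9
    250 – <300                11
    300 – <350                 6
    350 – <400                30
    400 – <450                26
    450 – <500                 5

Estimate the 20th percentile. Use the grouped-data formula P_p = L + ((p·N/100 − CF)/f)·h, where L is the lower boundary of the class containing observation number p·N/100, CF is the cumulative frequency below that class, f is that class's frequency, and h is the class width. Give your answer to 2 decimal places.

288.18

N = 87; target position k = 20/100 · 87 = 17.4.
Cumulative frequencies: 9, 20, 26, 56, 82, 87.
Observation 17.4 falls in the class 250 – <300.
L = 250, CF = 9, f = 11, h = 50.
P20 = 250 + ((17.4 − 9)/11)·50 = 250 + 38.1818 = 288.182.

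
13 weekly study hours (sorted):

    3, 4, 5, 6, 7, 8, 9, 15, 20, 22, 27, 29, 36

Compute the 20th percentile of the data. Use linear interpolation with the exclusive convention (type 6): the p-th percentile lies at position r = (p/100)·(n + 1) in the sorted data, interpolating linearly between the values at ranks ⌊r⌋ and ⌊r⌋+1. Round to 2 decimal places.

4.80

n = 13.
r = (20/100)·(13 + 1) = 2.8.
Rank 2 is 4 and rank 3 is 5.
Interpolate: 4 + 0.8·(5 − 4) = 4 + 0.8·1 = 4.8.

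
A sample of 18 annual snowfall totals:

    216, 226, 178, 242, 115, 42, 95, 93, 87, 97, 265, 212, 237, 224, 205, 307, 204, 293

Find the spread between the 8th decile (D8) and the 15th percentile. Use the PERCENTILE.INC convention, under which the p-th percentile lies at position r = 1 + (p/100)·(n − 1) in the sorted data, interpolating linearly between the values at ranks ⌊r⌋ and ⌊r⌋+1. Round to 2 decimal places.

Sorted: 42, 87, 93, 95, 97, 115, 178, 204, 205, 212, 216, 224, 226, 237, 242, 265, 293, 307.
n = 18.
P15: r = 3.55; ranks 3–4 are 93, 95; interpolating gives 94.1.
P80: r = 14.6; ranks 14–15 are 237, 242; interpolating gives 240.
Difference: 240 − 94.1 = 145.9.

145.90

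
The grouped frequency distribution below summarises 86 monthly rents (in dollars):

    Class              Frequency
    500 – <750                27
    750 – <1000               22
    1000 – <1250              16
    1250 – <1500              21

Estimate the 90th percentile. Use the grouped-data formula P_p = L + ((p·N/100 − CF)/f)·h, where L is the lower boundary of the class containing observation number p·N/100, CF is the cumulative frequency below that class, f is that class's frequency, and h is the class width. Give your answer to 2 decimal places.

N = 86; target position k = 90/100 · 86 = 77.4.
Cumulative frequencies: 27, 49, 65, 86.
Observation 77.4 falls in the class 1250 – <1500.
L = 1250, CF = 65, f = 21, h = 250.
P90 = 1250 + ((77.4 − 65)/21)·250 = 1250 + 147.619 = 1397.62.

1397.62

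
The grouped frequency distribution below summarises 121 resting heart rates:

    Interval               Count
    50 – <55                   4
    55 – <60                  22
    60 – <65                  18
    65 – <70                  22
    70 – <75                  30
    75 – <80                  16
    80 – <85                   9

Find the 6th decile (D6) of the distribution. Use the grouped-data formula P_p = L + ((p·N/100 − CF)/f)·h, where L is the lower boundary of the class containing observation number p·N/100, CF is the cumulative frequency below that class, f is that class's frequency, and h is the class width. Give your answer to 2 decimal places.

N = 121; target position k = 60/100 · 121 = 72.6.
Cumulative frequencies: 4, 26, 44, 66, 96, 112, 121.
Observation 72.6 falls in the class 70 – <75.
L = 70, CF = 66, f = 30, h = 5.
P60 = 70 + ((72.6 − 66)/30)·5 = 70 + 1.1 = 71.1.

71.10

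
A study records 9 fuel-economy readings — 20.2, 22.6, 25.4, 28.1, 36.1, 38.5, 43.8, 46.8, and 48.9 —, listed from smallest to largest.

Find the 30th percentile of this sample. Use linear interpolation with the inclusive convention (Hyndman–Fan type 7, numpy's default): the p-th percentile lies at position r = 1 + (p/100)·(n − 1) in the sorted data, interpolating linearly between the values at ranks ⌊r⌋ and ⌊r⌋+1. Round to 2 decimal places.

26.48

n = 9.
r = 1 + (30/100)·(9 − 1) = 1 + 2.4 = 3.4.
Rank 3 is 25.4 and rank 4 is 28.1.
Interpolate: 25.4 + 0.4·(28.1 − 25.4) = 25.4 + 0.4·2.7 = 26.48.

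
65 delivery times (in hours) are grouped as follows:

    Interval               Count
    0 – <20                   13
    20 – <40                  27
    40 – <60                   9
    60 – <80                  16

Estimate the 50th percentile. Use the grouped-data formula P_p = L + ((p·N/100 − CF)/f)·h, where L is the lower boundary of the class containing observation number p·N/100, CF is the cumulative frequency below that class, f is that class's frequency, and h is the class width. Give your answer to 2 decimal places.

34.44

N = 65; target position k = 50/100 · 65 = 32.5.
Cumulative frequencies: 13, 40, 49, 65.
Observation 32.5 falls in the class 20 – <40.
L = 20, CF = 13, f = 27, h = 20.
P50 = 20 + ((32.5 − 13)/27)·20 = 20 + 14.4444 = 34.4444.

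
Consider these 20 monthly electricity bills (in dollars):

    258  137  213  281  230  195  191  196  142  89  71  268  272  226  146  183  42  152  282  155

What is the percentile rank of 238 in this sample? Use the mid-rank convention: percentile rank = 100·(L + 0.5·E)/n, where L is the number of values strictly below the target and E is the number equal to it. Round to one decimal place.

75.0

Sorted: 42, 71, 89, 137, 142, 146, 152, 155, 183, 191, 195, 196, 213, 226, 230, 258, 268, 272, 281, 282.
Count below 238: L = 15; count equal: E = 0; n = 20.
Percentile rank = 100·(15 + 0.5·0)/20 = 100·15/20 = 75.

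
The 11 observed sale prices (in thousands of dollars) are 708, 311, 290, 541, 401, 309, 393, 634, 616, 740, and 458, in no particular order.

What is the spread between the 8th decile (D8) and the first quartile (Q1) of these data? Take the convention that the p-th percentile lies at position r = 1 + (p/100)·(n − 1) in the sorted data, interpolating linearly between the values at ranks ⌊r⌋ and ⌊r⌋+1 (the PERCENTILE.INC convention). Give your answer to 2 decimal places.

Sorted: 290, 309, 311, 393, 401, 458, 541, 616, 634, 708, 740.
n = 11.
P25: r = 3.5; ranks 3–4 are 311, 393; interpolating gives 352.
P80: r = 9 (integer) → 634.
Difference: 634 − 352 = 282.

282.00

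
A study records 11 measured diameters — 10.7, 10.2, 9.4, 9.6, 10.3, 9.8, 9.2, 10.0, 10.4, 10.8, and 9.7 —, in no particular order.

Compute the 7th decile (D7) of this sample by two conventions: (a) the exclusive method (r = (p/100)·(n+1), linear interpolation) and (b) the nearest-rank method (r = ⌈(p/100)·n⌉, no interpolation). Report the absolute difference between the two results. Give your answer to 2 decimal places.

0.04

Sorted: 9.2, 9.4, 9.6, 9.7, 9.8, 10.0, 10.2, 10.3, 10.4, 10.7, 10.8.
n = 11.
(a) r = 8.4; between ranks 8 (10.3) and 9 (10.4): 10.34.
(b) the nearest-rank method: rank 8 → 10.3.
|10.34 − 10.3| = 0.04.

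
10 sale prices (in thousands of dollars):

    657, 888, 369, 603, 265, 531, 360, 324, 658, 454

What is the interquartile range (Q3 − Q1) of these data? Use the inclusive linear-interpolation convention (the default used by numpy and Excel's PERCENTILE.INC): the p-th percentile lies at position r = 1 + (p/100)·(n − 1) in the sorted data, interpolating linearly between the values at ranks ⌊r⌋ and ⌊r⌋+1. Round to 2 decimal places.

Sorted: 265, 324, 360, 369, 454, 531, 603, 657, 658, 888.
n = 10.
P25: r = 3.25; ranks 3–4 are 360, 369; interpolating gives 362.25.
P75: r = 7.75; ranks 7–8 are 603, 657; interpolating gives 643.5.
Difference: 643.5 − 362.25 = 281.25.

281.25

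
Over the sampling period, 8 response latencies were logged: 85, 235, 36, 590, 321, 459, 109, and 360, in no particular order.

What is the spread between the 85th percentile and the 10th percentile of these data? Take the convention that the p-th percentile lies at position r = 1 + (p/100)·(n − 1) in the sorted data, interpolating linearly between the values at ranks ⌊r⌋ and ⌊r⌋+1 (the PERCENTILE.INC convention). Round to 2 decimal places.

Sorted: 36, 85, 109, 235, 321, 360, 459, 590.
n = 8.
P10: r = 1.7; ranks 1–2 are 36, 85; interpolating gives 70.3.
P85: r = 6.95; ranks 6–7 are 360, 459; interpolating gives 454.05.
Difference: 454.05 − 70.3 = 383.75.

383.75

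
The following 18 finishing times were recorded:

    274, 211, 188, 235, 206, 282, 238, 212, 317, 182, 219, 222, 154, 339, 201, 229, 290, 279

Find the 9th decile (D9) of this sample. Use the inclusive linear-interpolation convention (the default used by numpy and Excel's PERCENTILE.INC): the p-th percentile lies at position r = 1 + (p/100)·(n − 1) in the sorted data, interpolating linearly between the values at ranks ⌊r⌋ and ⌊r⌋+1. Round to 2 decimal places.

Sorted: 154, 182, 188, 201, 206, 211, 212, 219, 222, 229, 235, 238, 274, 279, 282, 290, 317, 339.
n = 18.
r = 1 + (90/100)·(18 − 1) = 1 + 15.3 = 16.3.
Rank 16 is 290 and rank 17 is 317.
Interpolate: 290 + 0.3·(317 − 290) = 290 + 0.3·27 = 298.1.

298.10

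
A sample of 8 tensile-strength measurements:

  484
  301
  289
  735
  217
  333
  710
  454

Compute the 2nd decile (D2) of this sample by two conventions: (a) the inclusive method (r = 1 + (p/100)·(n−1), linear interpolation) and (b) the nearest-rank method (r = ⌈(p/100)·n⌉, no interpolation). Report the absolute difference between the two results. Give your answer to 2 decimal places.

Sorted: 217, 289, 301, 333, 454, 484, 710, 735.
n = 8.
(a) r = 2.4; between ranks 2 (289) and 3 (301): 293.8.
(b) the nearest-rank method: rank 2 → 289.
|293.8 − 289| = 4.8.

4.80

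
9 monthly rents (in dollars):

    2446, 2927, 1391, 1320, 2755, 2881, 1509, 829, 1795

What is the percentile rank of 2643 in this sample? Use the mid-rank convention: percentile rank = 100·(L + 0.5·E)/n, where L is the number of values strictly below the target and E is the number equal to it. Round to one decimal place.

Sorted: 829, 1320, 1391, 1509, 1795, 2446, 2755, 2881, 2927.
Count below 2643: L = 6; count equal: E = 0; n = 9.
Percentile rank = 100·(6 + 0.5·0)/9 = 100·6/9 = 66.67.

66.7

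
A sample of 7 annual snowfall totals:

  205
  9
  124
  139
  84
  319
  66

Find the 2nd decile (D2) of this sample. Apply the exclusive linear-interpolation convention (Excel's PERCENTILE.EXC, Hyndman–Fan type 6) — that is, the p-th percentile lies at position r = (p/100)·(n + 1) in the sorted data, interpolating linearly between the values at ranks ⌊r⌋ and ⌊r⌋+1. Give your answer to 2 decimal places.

Sorted: 9, 66, 84, 124, 139, 205, 319.
n = 7.
r = (20/100)·(7 + 1) = 1.6.
Rank 1 is 9 and rank 2 is 66.
Interpolate: 9 + 0.6·(66 − 9) = 9 + 0.6·57 = 43.2.

43.20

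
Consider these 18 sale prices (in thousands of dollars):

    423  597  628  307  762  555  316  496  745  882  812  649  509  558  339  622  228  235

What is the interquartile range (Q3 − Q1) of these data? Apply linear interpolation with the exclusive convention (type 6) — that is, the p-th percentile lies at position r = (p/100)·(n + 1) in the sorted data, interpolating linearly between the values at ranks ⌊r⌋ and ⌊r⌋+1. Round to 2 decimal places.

339.75

Sorted: 228, 235, 307, 316, 339, 423, 496, 509, 555, 558, 597, 622, 628, 649, 745, 762, 812, 882.
n = 18.
P25: r = 4.75; ranks 4–5 are 316, 339; interpolating gives 333.25.
P75: r = 14.25; ranks 14–15 are 649, 745; interpolating gives 673.
Difference: 673 − 333.25 = 339.75.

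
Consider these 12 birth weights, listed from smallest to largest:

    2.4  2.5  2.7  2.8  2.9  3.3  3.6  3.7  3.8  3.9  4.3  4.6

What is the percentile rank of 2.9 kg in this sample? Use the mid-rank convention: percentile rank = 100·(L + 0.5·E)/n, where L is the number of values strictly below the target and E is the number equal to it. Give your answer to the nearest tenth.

37.5

Count below 2.9: L = 4; count equal: E = 1; n = 12.
Percentile rank = 100·(4 + 0.5·1)/12 = 100·4.5/12 = 37.5.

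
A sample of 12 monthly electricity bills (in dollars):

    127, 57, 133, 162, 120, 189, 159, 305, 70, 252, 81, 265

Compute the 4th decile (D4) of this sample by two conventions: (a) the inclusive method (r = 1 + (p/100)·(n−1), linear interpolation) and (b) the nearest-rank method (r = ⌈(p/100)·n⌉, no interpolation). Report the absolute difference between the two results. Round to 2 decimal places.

Sorted: 57, 70, 81, 120, 127, 133, 159, 162, 189, 252, 265, 305.
n = 12.
(a) r = 5.4; between ranks 5 (127) and 6 (133): 129.4.
(b) the nearest-rank method: rank 5 → 127.
|129.4 − 127| = 2.4.

2.40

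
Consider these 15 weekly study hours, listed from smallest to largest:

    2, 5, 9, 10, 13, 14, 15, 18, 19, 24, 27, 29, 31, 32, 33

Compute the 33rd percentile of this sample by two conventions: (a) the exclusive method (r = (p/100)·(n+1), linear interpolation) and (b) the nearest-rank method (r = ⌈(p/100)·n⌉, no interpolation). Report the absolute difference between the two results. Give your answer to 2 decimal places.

n = 15.
(a) r = 5.28; between ranks 5 (13) and 6 (14): 13.28.
(b) the nearest-rank method: rank 5 → 13.
|13.28 − 13| = 0.28.

0.28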